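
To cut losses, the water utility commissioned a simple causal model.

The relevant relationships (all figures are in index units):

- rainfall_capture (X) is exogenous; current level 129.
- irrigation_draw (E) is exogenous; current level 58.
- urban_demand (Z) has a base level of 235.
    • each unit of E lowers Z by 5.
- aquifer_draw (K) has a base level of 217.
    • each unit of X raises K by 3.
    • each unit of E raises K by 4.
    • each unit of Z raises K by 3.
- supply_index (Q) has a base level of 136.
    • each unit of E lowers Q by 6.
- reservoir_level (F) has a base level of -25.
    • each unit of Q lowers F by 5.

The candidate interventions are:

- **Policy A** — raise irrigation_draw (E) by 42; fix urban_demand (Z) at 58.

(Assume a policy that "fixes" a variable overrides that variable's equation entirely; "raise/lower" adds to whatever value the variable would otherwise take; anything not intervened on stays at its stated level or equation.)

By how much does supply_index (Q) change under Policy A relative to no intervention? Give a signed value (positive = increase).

-252

Baseline:
  E = 58
  Q = 136 − 6·58 = -212
Policy A (E + 42, Z := 58):
  E = 58 + 42 = 100
  Q = 136 − 6·100 = -464
Change in Q: -464 − (-212) = -252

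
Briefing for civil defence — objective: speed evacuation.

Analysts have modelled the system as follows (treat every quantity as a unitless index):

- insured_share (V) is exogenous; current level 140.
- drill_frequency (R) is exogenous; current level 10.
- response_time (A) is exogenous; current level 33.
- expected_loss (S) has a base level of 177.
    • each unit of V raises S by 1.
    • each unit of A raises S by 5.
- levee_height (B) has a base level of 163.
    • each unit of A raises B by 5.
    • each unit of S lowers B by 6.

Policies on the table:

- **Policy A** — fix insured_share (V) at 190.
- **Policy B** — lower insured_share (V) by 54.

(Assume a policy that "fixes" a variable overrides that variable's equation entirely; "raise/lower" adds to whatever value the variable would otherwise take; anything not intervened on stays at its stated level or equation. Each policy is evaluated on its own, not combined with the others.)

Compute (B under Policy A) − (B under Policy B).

-624

Policy A (V := 190):
  V = 190
  A = 33
  S = 177 + 190 + 5·33 = 532
  B = 163 + 5·33 − 6·532 = -2864
Policy B (V − 54):
  V = 140 − 54 = 86
  A = 33
  S = 177 + 86 + 5·33 = 428
  B = 163 + 5·33 − 6·428 = -2240
B: -2864 − (-2240) = -624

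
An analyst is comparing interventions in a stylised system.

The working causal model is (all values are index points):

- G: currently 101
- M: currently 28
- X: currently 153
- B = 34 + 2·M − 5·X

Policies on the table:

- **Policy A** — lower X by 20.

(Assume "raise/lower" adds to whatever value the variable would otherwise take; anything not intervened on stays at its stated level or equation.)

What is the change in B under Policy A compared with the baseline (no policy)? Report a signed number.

Baseline:
  M = 28
  X = 153
  B = 34 + 2·28 − 5·153 = -675
Policy A (X − 20):
  M = 28
  X = 153 − 20 = 133
  B = 34 + 2·28 − 5·133 = -575
Change in B: -575 − (-675) = 100

100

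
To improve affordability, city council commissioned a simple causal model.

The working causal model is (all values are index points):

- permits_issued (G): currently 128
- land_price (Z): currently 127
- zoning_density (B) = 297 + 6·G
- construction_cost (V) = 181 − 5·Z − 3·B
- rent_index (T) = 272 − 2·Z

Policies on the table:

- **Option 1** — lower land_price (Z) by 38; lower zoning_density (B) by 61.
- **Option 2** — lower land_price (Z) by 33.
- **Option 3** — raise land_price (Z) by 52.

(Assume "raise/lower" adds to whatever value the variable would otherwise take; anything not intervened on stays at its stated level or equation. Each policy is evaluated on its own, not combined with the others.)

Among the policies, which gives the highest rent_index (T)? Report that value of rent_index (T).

94

Option 1 (Z − 38, B − 61):
  Z = 127 − 38 = 89
  T = 272 − 2·89 = 94
Option 2 (Z − 33):
  Z = 127 − 33 = 94
  T = 272 − 2·94 = 84
Option 3 (Z + 52):
  Z = 127 + 52 = 179
  T = 272 − 2·179 = -86
Comparing — Option 1: T=94, Option 2: T=84, Option 3: T=-86. Highest is 94 (Option 1).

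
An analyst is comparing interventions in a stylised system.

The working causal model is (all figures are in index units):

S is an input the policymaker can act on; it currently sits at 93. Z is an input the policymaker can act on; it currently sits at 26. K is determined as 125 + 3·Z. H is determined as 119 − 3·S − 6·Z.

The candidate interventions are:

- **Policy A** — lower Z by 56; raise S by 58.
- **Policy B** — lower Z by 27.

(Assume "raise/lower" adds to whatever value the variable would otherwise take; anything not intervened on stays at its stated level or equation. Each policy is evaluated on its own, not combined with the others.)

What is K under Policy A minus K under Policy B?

-87

Policy A (Z − 56, S + 58):
  Z = 26 − 56 = -30
  K = 125 + 3·(-30) = 35
Policy B (Z − 27):
  Z = 26 − 27 = -1
  K = 125 + 3·(-1) = 122
K: 35 − 122 = -87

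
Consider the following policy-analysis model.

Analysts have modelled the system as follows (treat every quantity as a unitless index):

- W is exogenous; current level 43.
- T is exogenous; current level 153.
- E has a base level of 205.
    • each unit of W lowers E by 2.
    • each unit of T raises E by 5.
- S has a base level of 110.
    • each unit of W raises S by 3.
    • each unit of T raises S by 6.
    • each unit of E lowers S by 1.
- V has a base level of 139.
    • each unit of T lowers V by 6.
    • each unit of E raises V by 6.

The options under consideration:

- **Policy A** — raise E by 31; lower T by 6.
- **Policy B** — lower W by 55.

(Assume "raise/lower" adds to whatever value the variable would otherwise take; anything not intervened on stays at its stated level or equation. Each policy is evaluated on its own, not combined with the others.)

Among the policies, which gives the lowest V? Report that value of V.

4567

Policy A (E + 31, T − 6):
  W = 43
  T = 153 − 6 = 147
  E = 205 − 2·43 + 5·147 (+31 from intervention) = 885
  V = 139 − 6·147 + 6·885 = 4567
Policy B (W − 55):
  W = 43 − 55 = -12
  T = 153
  E = 205 − 2·(-12) + 5·153 = 994
  V = 139 − 6·153 + 6·994 = 5185
Comparing — Policy A: V=4567, Policy B: V=5185. Lowest is 4567 (Policy A).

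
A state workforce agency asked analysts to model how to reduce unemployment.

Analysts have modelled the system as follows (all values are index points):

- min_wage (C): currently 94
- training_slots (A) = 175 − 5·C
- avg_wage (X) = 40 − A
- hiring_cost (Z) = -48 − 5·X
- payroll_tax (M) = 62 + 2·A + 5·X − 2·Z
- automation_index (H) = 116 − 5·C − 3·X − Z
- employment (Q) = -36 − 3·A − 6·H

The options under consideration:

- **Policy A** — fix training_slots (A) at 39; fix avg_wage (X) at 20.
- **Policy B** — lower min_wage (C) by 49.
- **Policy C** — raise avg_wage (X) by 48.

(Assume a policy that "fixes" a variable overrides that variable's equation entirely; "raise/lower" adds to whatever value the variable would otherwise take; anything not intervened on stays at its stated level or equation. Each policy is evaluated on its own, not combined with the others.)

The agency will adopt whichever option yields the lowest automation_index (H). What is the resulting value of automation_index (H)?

Policy A (A := 39, X := 20):
  C = 94
  A = 39
  X = 20
  Z = -48 − 5·20 = -148
  H = 116 − 5·94 − 3·20 − (-148) = -266
Policy B (C − 49):
  C = 94 − 49 = 45
  A = 175 − 5·45 = -50
  X = 40 − (-50) = 90
  Z = -48 − 5·90 = -498
  H = 116 − 5·45 − 3·90 − (-498) = 119
Policy C (X + 48):
  C = 94
  A = 175 − 5·94 = -295
  X = 40 − (-295) (+48 from intervention) = 383
  Z = -48 − 5·383 = -1963
  H = 116 − 5·94 − 3·383 − (-1963) = 460
Comparing — Policy A: H=-266, Policy B: H=119, Policy C: H=460. Lowest is -266 (Policy A).

-266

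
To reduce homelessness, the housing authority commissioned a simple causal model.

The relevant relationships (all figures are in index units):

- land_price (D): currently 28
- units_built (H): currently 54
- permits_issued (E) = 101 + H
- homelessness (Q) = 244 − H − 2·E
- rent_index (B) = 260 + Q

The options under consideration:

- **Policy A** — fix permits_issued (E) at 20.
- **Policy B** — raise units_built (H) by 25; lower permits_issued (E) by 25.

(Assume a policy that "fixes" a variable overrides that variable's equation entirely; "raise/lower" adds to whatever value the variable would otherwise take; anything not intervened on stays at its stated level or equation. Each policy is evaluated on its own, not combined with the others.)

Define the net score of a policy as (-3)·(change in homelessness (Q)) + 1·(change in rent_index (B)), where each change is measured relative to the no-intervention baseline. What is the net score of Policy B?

Baseline:
  H = 54
  E = 101 + 54 = 155
  Q = 244 − 54 − 2·155 = -120
  B = 260 + (-120) = 140
Policy B (H + 25, E − 25):
  H = 54 + 25 = 79
  E = 101 + 79 (−25 from intervention) = 155
  Q = 244 − 79 − 2·155 = -145
  B = 260 + (-145) = 115
ΔQ = -145 − (-120) = -25; ΔB = 115 − 140 = -25
Score = (-3)·(-25) + 1·(-25) = 50

50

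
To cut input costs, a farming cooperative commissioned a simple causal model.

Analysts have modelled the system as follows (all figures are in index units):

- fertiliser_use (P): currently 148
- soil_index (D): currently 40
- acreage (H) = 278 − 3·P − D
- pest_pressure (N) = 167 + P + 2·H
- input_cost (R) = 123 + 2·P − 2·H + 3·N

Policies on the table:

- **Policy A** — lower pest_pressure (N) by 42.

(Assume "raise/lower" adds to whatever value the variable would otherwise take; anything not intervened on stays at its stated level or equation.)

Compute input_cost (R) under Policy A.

Policy A (N − 42):
  P = 148
  D = 40
  H = 278 − 3·148 − 40 = -206
  N = 167 + 148 + 2·(-206) (−42 from intervention) = -139
  R = 123 + 2·148 − 2·(-206) + 3·(-139) = 414

414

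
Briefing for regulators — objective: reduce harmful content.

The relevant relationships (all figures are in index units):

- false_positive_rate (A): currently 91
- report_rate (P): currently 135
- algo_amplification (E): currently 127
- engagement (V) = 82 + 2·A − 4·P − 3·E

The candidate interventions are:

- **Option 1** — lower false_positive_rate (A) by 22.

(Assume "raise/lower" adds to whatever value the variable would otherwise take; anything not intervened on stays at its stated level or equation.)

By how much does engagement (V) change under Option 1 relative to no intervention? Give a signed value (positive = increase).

Baseline:
  A = 91
  P = 135
  E = 127
  V = 82 + 2·91 − 4·135 − 3·127 = -657
Option 1 (A − 22):
  A = 91 − 22 = 69
  P = 135
  E = 127
  V = 82 + 2·69 − 4·135 − 3·127 = -701
Change in V: -701 − (-657) = -44

-44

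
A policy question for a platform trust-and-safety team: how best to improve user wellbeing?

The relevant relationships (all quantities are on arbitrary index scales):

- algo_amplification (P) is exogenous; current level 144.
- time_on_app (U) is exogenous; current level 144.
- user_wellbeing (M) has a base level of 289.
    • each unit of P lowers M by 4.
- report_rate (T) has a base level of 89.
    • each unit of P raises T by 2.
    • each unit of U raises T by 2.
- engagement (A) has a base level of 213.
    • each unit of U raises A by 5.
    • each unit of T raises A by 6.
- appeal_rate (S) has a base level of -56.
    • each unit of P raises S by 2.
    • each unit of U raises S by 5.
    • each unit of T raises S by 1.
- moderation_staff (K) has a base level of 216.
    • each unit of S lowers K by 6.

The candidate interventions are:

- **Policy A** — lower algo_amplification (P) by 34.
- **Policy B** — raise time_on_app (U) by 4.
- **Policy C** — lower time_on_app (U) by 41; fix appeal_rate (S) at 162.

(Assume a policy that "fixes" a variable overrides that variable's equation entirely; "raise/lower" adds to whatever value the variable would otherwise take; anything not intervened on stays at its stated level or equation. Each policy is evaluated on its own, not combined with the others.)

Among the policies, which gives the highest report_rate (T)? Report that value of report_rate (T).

Policy A (P − 34):
  P = 144 − 34 = 110
  U = 144
  T = 89 + 2·110 + 2·144 = 597
Policy B (U + 4):
  P = 144
  U = 144 + 4 = 148
  T = 89 + 2·144 + 2·148 = 673
Policy C (U − 41, S := 162):
  P = 144
  U = 144 − 41 = 103
  T = 89 + 2·144 + 2·103 = 583
Comparing — Policy A: T=597, Policy B: T=673, Policy C: T=583. Highest is 673 (Policy B).

673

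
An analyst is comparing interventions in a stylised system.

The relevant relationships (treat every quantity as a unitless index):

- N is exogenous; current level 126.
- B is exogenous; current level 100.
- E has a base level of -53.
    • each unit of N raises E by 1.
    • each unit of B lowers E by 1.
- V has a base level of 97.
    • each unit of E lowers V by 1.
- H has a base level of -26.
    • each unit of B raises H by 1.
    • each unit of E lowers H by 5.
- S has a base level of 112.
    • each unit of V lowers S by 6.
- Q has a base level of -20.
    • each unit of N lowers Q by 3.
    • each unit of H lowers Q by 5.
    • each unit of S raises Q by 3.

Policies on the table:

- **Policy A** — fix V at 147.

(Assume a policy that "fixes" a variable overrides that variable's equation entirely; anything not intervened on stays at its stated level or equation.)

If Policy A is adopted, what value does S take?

-770

Policy A (V := 147):
  N = 126
  B = 100
  E = -53 + 126 − 100 = -27
  V = 147
  S = 112 − 6·147 = -770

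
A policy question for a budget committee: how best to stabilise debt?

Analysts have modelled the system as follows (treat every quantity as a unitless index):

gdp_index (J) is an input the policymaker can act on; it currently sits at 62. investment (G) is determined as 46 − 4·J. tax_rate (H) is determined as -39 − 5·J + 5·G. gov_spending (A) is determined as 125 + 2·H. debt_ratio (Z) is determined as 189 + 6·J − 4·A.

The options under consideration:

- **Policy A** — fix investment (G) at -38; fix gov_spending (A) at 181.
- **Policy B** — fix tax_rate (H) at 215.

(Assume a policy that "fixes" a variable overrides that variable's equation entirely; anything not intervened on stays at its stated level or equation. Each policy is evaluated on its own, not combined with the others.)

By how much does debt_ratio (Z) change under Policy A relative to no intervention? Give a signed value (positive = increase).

Baseline:
  J = 62
  G = 46 − 4·62 = -202
  H = -39 − 5·62 + 5·(-202) = -1359
  A = 125 + 2·(-1359) = -2593
  Z = 189 + 6·62 − 4·(-2593) = 10933
Policy A (G := -38, A := 181):
  J = 62
  G = -38
  H = -39 − 5·62 + 5·(-38) = -539
  A = 181
  Z = 189 + 6·62 − 4·181 = -163
Change in Z: -163 − 10933 = -11096

-11096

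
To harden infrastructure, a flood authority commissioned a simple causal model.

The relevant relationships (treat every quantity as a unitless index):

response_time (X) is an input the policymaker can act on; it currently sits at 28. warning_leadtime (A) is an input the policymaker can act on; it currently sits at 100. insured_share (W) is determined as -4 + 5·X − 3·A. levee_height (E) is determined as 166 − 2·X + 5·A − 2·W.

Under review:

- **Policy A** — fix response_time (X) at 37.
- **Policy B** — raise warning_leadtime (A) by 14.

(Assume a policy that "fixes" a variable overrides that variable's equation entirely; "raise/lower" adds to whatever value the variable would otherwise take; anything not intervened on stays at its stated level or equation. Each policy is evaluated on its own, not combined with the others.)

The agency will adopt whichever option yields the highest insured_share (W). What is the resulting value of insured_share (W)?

-119

Policy A (X := 37):
  X = 37
  A = 100
  W = -4 + 5·37 − 3·100 = -119
Policy B (A + 14):
  X = 28
  A = 100 + 14 = 114
  W = -4 + 5·28 − 3·114 = -206
Comparing — Policy A: W=-119, Policy B: W=-206. Highest is -119 (Policy A).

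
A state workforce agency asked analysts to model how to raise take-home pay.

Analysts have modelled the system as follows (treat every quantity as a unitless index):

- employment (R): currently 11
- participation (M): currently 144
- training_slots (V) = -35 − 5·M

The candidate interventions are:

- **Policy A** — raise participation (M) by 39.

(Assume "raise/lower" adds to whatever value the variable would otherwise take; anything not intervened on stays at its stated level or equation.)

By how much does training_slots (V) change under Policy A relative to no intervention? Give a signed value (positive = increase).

Baseline:
  M = 144
  V = -35 − 5·144 = -755
Policy A (M + 39):
  M = 144 + 39 = 183
  V = -35 − 5·183 = -950
Change in V: -950 − (-755) = -195

-195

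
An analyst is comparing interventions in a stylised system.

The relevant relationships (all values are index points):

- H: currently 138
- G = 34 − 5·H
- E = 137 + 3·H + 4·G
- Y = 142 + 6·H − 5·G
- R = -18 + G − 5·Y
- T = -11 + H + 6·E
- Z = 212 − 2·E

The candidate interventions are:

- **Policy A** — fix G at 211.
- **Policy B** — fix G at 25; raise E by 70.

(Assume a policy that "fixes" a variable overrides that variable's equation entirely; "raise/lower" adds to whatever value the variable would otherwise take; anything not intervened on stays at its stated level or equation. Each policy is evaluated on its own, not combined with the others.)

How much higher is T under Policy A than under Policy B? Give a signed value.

4044

Policy A (G := 211):
  H = 138
  G = 211
  E = 137 + 3·138 + 4·211 = 1395
  T = -11 + 138 + 6·1395 = 8497
Policy B (G := 25, E + 70):
  H = 138
  G = 25
  E = 137 + 3·138 + 4·25 (+70 from intervention) = 721
  T = -11 + 138 + 6·721 = 4453
T: 8497 − 4453 = 4044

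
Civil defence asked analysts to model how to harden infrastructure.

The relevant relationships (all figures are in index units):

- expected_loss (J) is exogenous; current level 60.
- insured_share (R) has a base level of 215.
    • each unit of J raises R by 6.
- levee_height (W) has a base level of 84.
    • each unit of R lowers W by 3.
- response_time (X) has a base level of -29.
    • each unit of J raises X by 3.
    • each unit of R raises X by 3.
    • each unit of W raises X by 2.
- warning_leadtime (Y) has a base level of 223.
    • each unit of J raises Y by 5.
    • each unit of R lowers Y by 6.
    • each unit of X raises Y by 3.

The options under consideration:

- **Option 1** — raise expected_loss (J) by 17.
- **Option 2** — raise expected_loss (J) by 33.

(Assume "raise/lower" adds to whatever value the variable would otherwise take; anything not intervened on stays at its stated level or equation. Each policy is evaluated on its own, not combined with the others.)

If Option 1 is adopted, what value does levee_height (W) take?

Option 1 (J + 17):
  J = 60 + 17 = 77
  R = 215 + 6·77 = 677
  W = 84 − 3·677 = -1947

-1947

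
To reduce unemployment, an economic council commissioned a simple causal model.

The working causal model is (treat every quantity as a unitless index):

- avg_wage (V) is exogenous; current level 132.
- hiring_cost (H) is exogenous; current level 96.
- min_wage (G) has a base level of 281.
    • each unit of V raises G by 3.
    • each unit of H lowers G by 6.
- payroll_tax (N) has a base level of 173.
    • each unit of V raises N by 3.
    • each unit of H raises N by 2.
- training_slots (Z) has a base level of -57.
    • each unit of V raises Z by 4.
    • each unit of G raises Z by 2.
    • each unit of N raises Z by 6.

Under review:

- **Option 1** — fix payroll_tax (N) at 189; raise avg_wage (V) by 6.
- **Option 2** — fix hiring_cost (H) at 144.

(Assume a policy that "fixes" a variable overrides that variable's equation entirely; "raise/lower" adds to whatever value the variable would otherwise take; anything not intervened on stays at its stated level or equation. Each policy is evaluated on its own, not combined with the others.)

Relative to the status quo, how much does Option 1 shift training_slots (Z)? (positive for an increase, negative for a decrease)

-3372

Baseline:
  V = 132
  H = 96
  G = 281 + 3·132 − 6·96 = 101
  N = 173 + 3·132 + 2·96 = 761
  Z = -57 + 4·132 + 2·101 + 6·761 = 5239
Option 1 (N := 189, V + 6):
  V = 132 + 6 = 138
  H = 96
  G = 281 + 3·138 − 6·96 = 119
  N = 189
  Z = -57 + 4·138 + 2·119 + 6·189 = 1867
Change in Z: 1867 − 5239 = -3372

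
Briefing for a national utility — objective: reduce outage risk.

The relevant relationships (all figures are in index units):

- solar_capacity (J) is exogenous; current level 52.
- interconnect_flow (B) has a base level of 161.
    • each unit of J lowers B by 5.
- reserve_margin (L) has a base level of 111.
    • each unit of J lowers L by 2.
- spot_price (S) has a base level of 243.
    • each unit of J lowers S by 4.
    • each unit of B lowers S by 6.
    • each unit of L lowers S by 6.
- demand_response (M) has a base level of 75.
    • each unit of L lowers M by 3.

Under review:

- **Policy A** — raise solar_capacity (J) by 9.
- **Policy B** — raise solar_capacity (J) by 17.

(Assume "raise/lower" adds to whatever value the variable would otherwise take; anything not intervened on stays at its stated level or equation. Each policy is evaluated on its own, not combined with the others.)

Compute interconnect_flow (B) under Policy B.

-184

Policy B (J + 17):
  J = 52 + 17 = 69
  B = 161 − 5·69 = -184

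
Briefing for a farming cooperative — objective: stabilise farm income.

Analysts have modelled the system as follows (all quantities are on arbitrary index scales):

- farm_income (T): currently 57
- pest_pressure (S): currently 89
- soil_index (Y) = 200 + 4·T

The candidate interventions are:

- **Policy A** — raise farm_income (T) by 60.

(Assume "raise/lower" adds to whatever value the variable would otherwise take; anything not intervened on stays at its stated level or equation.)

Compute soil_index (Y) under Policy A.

668

Policy A (T + 60):
  T = 57 + 60 = 117
  Y = 200 + 4·117 = 668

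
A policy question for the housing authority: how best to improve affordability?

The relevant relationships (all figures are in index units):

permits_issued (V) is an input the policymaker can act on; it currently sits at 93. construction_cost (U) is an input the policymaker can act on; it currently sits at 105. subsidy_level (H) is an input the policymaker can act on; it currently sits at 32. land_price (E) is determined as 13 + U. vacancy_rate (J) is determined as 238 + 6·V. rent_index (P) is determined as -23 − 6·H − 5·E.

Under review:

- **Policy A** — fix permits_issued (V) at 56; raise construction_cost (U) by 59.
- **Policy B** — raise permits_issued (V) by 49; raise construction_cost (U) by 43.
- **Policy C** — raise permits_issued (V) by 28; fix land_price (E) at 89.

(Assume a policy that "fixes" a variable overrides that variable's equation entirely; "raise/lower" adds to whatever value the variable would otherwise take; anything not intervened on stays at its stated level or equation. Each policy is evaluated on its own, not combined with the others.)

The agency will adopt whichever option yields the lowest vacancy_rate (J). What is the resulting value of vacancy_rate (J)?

Policy A (V := 56, U + 59):
  V = 56
  J = 238 + 6·56 = 574
Policy B (V + 49, U + 43):
  V = 93 + 49 = 142
  J = 238 + 6·142 = 1090
Policy C (V + 28, E := 89):
  V = 93 + 28 = 121
  J = 238 + 6·121 = 964
Comparing — Policy A: J=574, Policy B: J=1090, Policy C: J=964. Lowest is 574 (Policy A).

574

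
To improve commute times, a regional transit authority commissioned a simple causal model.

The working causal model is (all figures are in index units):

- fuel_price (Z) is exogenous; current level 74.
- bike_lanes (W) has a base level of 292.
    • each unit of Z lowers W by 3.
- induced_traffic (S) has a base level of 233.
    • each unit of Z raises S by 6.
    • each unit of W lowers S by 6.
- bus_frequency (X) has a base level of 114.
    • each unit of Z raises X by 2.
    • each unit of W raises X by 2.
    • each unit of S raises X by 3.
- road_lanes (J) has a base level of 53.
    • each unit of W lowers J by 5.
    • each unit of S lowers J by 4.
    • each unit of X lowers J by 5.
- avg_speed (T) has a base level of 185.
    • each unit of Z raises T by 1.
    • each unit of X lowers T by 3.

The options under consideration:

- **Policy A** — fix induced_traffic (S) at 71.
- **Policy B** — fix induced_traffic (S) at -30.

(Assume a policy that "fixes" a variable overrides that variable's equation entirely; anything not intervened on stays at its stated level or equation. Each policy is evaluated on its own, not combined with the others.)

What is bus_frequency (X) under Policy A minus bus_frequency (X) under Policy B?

Policy A (S := 71):
  Z = 74
  W = 292 − 3·74 = 70
  S = 71
  X = 114 + 2·74 + 2·70 + 3·71 = 615
Policy B (S := -30):
  Z = 74
  W = 292 − 3·74 = 70
  S = -30
  X = 114 + 2·74 + 2·70 + 3·(-30) = 312
X: 615 − 312 = 303

303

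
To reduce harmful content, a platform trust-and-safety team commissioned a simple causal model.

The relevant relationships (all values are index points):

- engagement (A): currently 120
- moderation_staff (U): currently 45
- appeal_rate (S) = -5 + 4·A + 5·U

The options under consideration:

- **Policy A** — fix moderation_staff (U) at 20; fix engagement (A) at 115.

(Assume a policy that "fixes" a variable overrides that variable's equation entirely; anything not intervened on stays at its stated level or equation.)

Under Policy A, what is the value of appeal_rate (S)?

555

Policy A (U := 20, A := 115):
  A = 115
  U = 20
  S = -5 + 4·115 + 5·20 = 555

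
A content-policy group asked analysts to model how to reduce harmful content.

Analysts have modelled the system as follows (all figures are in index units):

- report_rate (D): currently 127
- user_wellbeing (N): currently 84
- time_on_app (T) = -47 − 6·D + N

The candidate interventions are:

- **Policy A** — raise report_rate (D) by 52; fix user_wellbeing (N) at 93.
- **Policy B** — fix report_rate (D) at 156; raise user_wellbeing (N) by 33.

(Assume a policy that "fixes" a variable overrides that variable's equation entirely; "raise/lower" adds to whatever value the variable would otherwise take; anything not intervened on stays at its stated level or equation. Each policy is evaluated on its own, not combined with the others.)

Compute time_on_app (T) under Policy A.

Policy A (D + 52, N := 93):
  D = 127 + 52 = 179
  N = 93
  T = -47 − 6·179 + 93 = -1028

-1028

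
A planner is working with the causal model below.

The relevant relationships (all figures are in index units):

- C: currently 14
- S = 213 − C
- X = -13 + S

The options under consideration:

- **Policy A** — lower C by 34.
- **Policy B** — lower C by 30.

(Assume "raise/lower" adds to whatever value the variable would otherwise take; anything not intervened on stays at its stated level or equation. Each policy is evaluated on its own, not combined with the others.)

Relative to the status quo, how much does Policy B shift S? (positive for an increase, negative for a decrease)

30

Baseline:
  C = 14
  S = 213 − 14 = 199
Policy B (C − 30):
  C = 14 − 30 = -16
  S = 213 − (-16) = 229
Change in S: 229 − 199 = 30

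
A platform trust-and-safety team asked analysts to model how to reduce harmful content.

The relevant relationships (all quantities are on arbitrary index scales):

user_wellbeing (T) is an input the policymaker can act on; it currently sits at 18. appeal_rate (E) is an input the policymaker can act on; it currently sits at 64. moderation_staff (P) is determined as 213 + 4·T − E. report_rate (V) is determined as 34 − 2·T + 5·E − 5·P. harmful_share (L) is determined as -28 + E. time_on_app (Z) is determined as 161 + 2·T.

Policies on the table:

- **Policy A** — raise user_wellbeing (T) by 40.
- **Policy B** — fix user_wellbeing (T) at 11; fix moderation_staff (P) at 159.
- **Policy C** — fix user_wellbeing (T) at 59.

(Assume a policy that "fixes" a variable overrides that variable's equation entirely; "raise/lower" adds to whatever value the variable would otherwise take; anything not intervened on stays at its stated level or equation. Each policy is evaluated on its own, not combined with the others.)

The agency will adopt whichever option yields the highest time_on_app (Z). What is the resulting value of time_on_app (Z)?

Policy A (T + 40):
  T = 18 + 40 = 58
  Z = 161 + 2·58 = 277
Policy B (T := 11, P := 159):
  T = 11
  Z = 161 + 2·11 = 183
Policy C (T := 59):
  T = 59
  Z = 161 + 2·59 = 279
Comparing — Policy A: Z=277, Policy B: Z=183, Policy C: Z=279. Highest is 279 (Policy C).

279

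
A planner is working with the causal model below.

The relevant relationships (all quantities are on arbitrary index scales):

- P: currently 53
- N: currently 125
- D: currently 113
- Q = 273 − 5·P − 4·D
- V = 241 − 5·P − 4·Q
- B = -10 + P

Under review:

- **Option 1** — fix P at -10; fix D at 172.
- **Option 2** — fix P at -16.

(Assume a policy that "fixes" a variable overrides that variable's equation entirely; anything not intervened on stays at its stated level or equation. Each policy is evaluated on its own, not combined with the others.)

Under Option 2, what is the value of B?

Option 2 (P := -16):
  P = -16
  B = -10 + (-16) = -26

-26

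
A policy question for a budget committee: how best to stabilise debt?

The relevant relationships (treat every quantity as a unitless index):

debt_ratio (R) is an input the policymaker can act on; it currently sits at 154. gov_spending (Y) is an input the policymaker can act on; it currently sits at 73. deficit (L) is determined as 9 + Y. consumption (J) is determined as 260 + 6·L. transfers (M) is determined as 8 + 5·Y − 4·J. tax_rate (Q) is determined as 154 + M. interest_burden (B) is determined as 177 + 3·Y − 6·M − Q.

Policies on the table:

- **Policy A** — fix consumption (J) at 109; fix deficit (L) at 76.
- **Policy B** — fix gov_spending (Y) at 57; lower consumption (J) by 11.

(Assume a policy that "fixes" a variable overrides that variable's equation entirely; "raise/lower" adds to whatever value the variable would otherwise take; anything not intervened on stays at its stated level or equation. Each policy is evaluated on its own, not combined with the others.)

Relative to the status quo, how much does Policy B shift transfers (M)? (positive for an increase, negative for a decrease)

348

Baseline:
  Y = 73
  L = 9 + 73 = 82
  J = 260 + 6·82 = 752
  M = 8 + 5·73 − 4·752 = -2635
Policy B (Y := 57, J − 11):
  Y = 57
  L = 9 + 57 = 66
  J = 260 + 6·66 (−11 from intervention) = 645
  M = 8 + 5·57 − 4·645 = -2287
Change in M: -2287 − (-2635) = 348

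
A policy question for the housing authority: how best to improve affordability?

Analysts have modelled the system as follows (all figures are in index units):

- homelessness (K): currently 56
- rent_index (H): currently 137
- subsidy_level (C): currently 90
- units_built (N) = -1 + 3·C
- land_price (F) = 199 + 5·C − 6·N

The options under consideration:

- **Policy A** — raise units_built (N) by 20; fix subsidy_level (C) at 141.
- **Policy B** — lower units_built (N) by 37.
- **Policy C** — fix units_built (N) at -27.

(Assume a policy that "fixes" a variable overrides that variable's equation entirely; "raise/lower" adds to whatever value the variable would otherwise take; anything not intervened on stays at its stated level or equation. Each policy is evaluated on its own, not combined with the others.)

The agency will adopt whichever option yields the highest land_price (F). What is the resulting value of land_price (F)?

Policy A (N + 20, C := 141):
  C = 141
  N = -1 + 3·141 (+20 from intervention) = 442
  F = 199 + 5·141 − 6·442 = -1748
Policy B (N − 37):
  C = 90
  N = -1 + 3·90 (−37 from intervention) = 232
  F = 199 + 5·90 − 6·232 = -743
Policy C (N := -27):
  C = 90
  N = -27
  F = 199 + 5·90 − 6·(-27) = 811
Comparing — Policy A: F=-1748, Policy B: F=-743, Policy C: F=811. Highest is 811 (Policy C).

811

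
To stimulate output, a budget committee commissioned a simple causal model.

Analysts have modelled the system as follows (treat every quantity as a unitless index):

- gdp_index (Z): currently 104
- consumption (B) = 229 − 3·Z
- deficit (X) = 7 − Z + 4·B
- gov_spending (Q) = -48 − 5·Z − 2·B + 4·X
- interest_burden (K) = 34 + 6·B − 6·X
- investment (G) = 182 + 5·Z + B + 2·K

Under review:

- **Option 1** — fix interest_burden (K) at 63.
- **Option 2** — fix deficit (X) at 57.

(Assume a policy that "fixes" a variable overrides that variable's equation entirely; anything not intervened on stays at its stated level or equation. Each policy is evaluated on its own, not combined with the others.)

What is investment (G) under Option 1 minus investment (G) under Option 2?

Option 1 (K := 63):
  Z = 104
  B = 229 − 3·104 = -83
  X = 7 − 104 + 4·(-83) = -429
  K = 63
  G = 182 + 5·104 + (-83) + 2·63 = 745
Option 2 (X := 57):
  Z = 104
  B = 229 − 3·104 = -83
  X = 57
  K = 34 + 6·(-83) − 6·57 = -806
  G = 182 + 5·104 + (-83) + 2·(-806) = -993
G: 745 − (-993) = 1738

1738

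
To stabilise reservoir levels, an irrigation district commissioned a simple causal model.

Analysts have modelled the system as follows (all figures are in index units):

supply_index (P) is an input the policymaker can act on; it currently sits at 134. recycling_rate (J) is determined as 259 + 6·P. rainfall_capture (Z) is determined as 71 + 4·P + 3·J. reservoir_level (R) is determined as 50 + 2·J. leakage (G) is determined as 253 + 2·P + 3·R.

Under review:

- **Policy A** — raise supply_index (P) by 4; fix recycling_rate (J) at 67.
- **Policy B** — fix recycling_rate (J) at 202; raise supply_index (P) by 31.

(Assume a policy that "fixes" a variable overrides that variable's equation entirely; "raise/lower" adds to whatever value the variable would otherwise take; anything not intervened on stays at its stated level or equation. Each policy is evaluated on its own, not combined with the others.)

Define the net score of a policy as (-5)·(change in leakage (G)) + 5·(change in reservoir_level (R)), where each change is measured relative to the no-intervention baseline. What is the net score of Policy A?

Baseline:
  P = 134
  J = 259 + 6·134 = 1063
  R = 50 + 2·1063 = 2176
  G = 253 + 2·134 + 3·2176 = 7049
Policy A (P + 4, J := 67):
  P = 134 + 4 = 138
  J = 67
  R = 50 + 2·67 = 184
  G = 253 + 2·138 + 3·184 = 1081
ΔG = 1081 − 7049 = -5968; ΔR = 184 − 2176 = -1992
Score = (-5)·(-5968) + 5·(-1992) = 19880

19880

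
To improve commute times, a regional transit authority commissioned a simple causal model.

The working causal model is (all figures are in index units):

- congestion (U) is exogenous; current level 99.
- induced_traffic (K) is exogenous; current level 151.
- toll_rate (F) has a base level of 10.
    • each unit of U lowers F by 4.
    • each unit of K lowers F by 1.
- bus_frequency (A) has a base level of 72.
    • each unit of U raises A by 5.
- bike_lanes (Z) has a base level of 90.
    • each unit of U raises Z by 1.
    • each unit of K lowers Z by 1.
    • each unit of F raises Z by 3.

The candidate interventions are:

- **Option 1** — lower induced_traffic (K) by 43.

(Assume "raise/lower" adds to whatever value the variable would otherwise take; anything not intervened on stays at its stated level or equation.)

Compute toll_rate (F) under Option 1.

-494

Option 1 (K − 43):
  U = 99
  K = 151 − 43 = 108
  F = 10 − 4·99 − 108 = -494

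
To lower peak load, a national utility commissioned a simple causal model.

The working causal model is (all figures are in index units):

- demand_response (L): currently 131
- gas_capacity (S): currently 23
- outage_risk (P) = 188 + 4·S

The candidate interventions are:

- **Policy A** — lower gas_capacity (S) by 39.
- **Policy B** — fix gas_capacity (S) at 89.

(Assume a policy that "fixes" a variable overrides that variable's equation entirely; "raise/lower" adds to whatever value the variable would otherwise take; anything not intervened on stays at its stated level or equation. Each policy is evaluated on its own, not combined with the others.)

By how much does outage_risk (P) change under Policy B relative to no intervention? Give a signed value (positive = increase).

Baseline:
  S = 23
  P = 188 + 4·23 = 280
Policy B (S := 89):
  S = 89
  P = 188 + 4·89 = 544
Change in P: 544 − 280 = 264

264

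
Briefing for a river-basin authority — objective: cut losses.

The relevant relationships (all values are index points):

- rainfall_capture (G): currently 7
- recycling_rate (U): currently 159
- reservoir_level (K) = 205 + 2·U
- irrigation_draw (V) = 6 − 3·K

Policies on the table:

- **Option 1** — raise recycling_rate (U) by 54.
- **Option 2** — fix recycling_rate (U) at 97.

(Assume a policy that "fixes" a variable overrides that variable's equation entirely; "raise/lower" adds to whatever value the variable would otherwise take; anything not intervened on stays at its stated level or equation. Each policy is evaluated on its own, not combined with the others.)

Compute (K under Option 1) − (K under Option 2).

Option 1 (U + 54):
  U = 159 + 54 = 213
  K = 205 + 2·213 = 631
Option 2 (U := 97):
  U = 97
  K = 205 + 2·97 = 399
K: 631 − 399 = 232

232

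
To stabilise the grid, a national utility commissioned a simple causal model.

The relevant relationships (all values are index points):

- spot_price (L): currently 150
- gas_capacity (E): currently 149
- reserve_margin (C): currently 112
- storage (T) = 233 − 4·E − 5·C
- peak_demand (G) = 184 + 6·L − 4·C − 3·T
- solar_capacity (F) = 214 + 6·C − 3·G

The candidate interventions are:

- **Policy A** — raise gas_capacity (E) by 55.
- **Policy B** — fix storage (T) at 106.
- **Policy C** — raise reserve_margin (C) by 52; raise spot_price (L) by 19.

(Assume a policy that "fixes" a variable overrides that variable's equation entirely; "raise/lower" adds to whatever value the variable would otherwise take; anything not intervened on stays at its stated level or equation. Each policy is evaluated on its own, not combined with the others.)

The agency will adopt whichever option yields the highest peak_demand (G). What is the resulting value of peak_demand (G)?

4091

Policy A (E + 55):
  L = 150
  E = 149 + 55 = 204
  C = 112
  T = 233 − 4·204 − 5·112 = -1143
  G = 184 + 6·150 − 4·112 − 3·(-1143) = 4065
Policy B (T := 106):
  L = 150
  E = 149
  C = 112
  T = 106
  G = 184 + 6·150 − 4·112 − 3·106 = 318
Policy C (C + 52, L + 19):
  L = 150 + 19 = 169
  E = 149
  C = 112 + 52 = 164
  T = 233 − 4·149 − 5·164 = -1183
  G = 184 + 6·169 − 4·164 − 3·(-1183) = 4091
Comparing — Policy A: G=4065, Policy B: G=318, Policy C: G=4091. Highest is 4091 (Policy C).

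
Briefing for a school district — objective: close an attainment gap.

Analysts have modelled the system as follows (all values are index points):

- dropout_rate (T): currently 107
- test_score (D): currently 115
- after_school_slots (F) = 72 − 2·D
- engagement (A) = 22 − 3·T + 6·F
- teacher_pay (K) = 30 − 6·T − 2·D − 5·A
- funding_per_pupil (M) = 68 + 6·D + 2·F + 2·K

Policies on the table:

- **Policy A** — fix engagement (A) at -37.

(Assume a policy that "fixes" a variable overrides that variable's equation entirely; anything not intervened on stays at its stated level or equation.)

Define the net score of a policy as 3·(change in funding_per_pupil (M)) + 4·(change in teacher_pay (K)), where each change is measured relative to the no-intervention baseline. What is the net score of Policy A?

-60500

Baseline:
  T = 107
  D = 115
  F = 72 − 2·115 = -158
  A = 22 − 3·107 + 6·(-158) = -1247
  K = 30 − 6·107 − 2·115 − 5·(-1247) = 5393
  M = 68 + 6·115 + 2·(-158) + 2·5393 = 11228
Policy A (A := -37):
  T = 107
  D = 115
  F = 72 − 2·115 = -158
  A = -37
  K = 30 − 6·107 − 2·115 − 5·(-37) = -657
  M = 68 + 6·115 + 2·(-158) + 2·(-657) = -872
ΔM = -872 − 11228 = -12100; ΔK = -657 − 5393 = -6050
Score = 3·(-12100) + 4·(-6050) = -60500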